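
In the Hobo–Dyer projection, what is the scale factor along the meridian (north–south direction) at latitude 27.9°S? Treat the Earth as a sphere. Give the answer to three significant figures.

1.11

The Hobo–Dyer projection is cylindrical equal-area with φ₀ = 37.5°. Cylindrical equal-area (φ₀ = 37.5°): h = cos φ / cos 37.5° along meridians, k = cos 37.5° / cos φ along parallels; h·k = 1.
h = cos 27.9° / cos 37.5° = 0.8838/0.7934 = 1.114.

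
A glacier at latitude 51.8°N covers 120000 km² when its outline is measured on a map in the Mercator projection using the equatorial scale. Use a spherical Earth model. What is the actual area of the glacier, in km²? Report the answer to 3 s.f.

45900 km²

For Mercator, h = k = sec φ (a conformal cylindrical projection has a single point scale, 1/cos φ).
Areal scale = k² = sec²φ = 1/cos²(51.8°) = 1/0.6184² = 2.615.
True area = apparent / (areal scale) = 120000 / 2.615 ≈ 45900 km².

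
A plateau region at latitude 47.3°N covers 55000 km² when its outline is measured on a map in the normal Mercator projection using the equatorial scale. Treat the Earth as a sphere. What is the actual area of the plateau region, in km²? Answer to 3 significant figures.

25300 km²

Mercator is conformal, so the point scale is isotropic: h = k = sec φ = 1/cos φ.
Areal scale = k² = sec²φ = 1/cos²(47.3°) = 1/0.6782² = 2.174.
True area = apparent / (areal scale) = 55000 / 2.174 ≈ 25300 km².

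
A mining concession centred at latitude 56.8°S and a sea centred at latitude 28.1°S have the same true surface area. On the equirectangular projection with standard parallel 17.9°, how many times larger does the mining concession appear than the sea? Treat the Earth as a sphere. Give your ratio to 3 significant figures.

1.61

With standard parallel φ₀ = 17.9°, the equirectangular projection gives x = Rλ cos φ₀, y = Rφ, so h = 1 and k = cos 17.9° / cos φ.
Areal scale at 56.8°: h·k = 1.000 × 1.738 = 1.738.
Areal scale at 28.1°: h·k = 1.000 × 1.079 = 1.079.
Ratio = 1.738/1.079 ≈ 1.61.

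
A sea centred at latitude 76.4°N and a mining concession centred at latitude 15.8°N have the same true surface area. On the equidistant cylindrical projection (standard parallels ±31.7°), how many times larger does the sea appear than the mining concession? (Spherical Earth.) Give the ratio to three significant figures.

With standard parallel φ₀ = 31.7°, the equirectangular projection gives x = Rλ cos φ₀, y = Rφ, so h = 1 and k = cos 31.7° / cos φ.
Areal scale at 76.4°: h·k = 1.000 × 3.618 = 3.618.
Areal scale at 15.8°: h·k = 1.000 × 0.8842 = 0.8842.
Ratio = 3.618/0.8842 ≈ 4.09.

4.09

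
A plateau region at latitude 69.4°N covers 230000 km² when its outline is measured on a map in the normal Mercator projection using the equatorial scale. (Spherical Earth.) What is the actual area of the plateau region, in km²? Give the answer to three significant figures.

Mercator is conformal, so the point scale is isotropic: h = k = sec φ = 1/cos φ.
Areal scale = k² = sec²φ = 1/cos²(69.4°) = 1/0.3518² = 8.078.
True area = apparent / (areal scale) = 230000 / 8.078 ≈ 28500 km².

28500 km²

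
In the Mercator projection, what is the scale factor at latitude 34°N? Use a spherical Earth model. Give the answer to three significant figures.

1.21

The Mercator projection is conformal; its linear scale factor is the same in every direction and equals sec φ = 1/cos φ.
k = 1/cos 34° = 1/0.8290 = 1.206.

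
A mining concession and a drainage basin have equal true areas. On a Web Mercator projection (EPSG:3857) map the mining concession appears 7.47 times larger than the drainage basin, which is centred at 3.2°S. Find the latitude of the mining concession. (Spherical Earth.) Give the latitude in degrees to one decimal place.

On Mercator, (apparent₁)/(apparent₂) = sec²φ₁ / sec²φ₂ when true areas are equal.
cos²φ₂ / cos²φ₁ = 7.47  ⇒  cos φ₁ = cos 3.2° / √7.47 = 0.9984/2.733 = 0.3653.
φ₁ = arccos(0.3653) ≈ 68.6°.

68.6°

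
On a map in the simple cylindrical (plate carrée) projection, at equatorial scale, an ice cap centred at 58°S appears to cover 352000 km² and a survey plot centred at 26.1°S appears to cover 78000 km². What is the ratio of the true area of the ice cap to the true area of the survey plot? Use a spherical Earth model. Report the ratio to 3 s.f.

Plate carrée has h = 1 and k = sec φ, giving areal scale sec φ; true area = (apparent area) · cos φ.
True area of ice cap: 352000 × cos(58°) = 352000 × 0.5299 = 186500 km².
True area of survey plot: 78000 × cos(26.1°) = 78000 × 0.8980 = 70050 km².
Ratio = 186500 / 70050 ≈ 2.66.

2.66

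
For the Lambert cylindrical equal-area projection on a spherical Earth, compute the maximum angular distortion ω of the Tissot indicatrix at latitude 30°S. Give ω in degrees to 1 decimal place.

16.4°

The Lambert cylindrical equal-area projection is the cylindrical equal-area projection with its standard parallel at the equator (φ₀ = 0). For cylindrical equal-area with standard parallel φ₀, h = cos φ / cos φ₀ and k = cos φ₀ / cos φ, so h·k = 1.
At 30°: h = 0.8660, k = 1.155; principal scales a = 1.155, b = 0.8660.
sin(ω/2) = (a − b)/(a + b) = 0.2887/2.021 = 0.1429, so ω = 2 arcsin(0.1429) ≈ 16.4°.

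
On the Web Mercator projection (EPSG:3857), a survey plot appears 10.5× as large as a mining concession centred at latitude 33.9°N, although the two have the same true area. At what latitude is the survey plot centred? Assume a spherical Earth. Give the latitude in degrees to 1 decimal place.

75.2°

For equal true areas on Mercator, apparent areas scale as sec²φ, so the ratio is cos²φ₂ / cos²φ₁.
cos²φ₂ / cos²φ₁ = 10.5  ⇒  cos φ₁ = cos 33.9° / √10.5 = 0.8300/3.240 = 0.2561.
φ₁ = arccos(0.2561) ≈ 75.2°.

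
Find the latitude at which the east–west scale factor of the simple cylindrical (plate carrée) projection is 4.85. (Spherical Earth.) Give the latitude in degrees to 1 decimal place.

78.1°

Plate carrée: h = 1, k = sec φ along parallels.
sec φ = 4.85  ⇒  cos φ = 0.2062  ⇒  φ ≈ 78.1°.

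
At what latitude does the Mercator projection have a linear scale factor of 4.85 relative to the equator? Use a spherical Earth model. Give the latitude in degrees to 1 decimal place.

Mercator scale is k = sec φ = 1/cos φ.
1/cos φ = 4.85  ⇒  cos φ = 0.2062  ⇒  φ = arccos(0.2062) ≈ 78.1°.

78.1°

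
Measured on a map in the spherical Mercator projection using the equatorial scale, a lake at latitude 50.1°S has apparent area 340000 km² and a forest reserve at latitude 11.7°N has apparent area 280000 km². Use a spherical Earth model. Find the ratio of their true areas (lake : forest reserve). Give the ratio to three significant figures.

Since Mercator area scale is 1/cos²φ, the true area equals the apparent area multiplied by cos²φ.
True area of lake: 340000 × cos²(50.1°) = 340000 × 0.4115 = 139900 km².
True area of forest reserve: 280000 × cos²(11.7°) = 280000 × 0.9589 = 268500 km².
Ratio = 139900 / 268500 ≈ 0.521.

0.521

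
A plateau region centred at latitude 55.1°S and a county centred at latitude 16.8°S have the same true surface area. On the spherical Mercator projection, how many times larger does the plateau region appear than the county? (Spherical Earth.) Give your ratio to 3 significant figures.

On Mercator, area is exaggerated by sec²φ = 1/cos²φ.
At 55.1°: sec²(55.1°) = 1/0.5721² = 3.055.
At 16.8°: sec²(16.8°) = 1/0.9573² = 1.091.
Ratio = 3.055/1.091 = cos²(16.8°)/cos²(55.1°) ≈ 2.80.

2.80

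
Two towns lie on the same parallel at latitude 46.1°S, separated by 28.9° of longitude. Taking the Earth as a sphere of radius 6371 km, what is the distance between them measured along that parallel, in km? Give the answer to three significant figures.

Arc length along a parallel = R cos φ · Δλ (with Δλ in radians).
= 6371 × cos 46.1° × (28.9° × π/180) = 6371 × 0.6934 × 0.5044 ≈ 2230 km.

2230 km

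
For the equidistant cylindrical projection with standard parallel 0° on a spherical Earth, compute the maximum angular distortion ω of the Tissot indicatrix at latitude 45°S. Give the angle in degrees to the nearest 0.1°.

19.8°

For the equirectangular projection with φ₀ = 0 (plate carrée), h = 1 along meridians and k = sec φ along parallels.
At 45°: h = 1.000, k = 1.414; principal scales a = 1.414, b = 1.000.
sin(ω/2) = (a − b)/(a + b) = 0.4142/2.414 = 0.1716, so ω = 2 arcsin(0.1716) ≈ 19.8°.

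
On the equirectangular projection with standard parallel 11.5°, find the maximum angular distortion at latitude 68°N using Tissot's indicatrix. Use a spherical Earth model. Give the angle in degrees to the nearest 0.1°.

53.1°

With standard parallel φ₀ = 11.5°, the equirectangular projection gives x = Rλ cos φ₀, y = Rφ, so h = 1 and k = cos 11.5° / cos φ.
At 68°: h = 1.000, k = 2.616; principal scales a = 2.616, b = 1.000.
sin(ω/2) = (a − b)/(a + b) = 1.616/3.616 = 0.4469, so ω = 2 arcsin(0.4469) ≈ 53.1°.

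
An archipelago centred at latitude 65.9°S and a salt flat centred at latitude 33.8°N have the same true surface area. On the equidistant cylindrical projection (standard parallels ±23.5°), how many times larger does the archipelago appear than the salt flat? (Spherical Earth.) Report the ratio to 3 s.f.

2.04

In the equirectangular projection with standard parallel φ₀ = 23.5° (x = Rλ cos φ₀, y = Rφ), meridians are true-scale (h = 1) and the parallel scale is k = cos φ₀ / cos φ.
Areal scale at 65.9°: h·k = 1.000 × 2.246 = 2.246.
Areal scale at 33.8°: h·k = 1.000 × 1.104 = 1.104.
Ratio = 2.246/1.104 ≈ 2.04.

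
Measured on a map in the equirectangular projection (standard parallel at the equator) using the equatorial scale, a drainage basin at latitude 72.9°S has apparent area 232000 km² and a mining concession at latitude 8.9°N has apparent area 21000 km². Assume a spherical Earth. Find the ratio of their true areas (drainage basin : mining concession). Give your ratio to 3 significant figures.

3.29

On the plate carrée, areal scale = h·k = 1 × sec φ, so true area = apparent × cos φ.
True area of drainage basin: 232000 × cos(72.9°) = 232000 × 0.2940 = 68220 km².
True area of mining concession: 21000 × cos(8.9°) = 21000 × 0.9880 = 20750 km².
Ratio = 68220 / 20750 ≈ 3.29.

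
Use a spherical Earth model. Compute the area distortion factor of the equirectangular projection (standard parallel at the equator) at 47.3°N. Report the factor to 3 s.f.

1.47

In the plate carrée (x = Rλ, y = Rφ), meridians are true-scale (h = 1) and parallels are stretched by k = sec φ.
Areal scale = h·k = 1 × sec φ; at 47.3°, h = 1.000, k = 1.475, so h·k = 1.475.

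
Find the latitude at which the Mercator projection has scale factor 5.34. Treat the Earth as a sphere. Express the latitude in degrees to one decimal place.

79.2°

Mercator scale is k = sec φ = 1/cos φ.
1/cos φ = 5.34  ⇒  cos φ = 0.1873  ⇒  φ = arccos(0.1873) ≈ 79.2°.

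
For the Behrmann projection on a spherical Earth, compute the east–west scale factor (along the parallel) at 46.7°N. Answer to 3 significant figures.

The Behrmann projection is cylindrical equal-area with φ₀ = 30°. For cylindrical equal-area with standard parallel φ₀, h = cos φ / cos φ₀ and k = cos φ₀ / cos φ, so h·k = 1.
k = cos 30° / cos 46.7° = 0.8660/0.6858 = 1.263.

1.26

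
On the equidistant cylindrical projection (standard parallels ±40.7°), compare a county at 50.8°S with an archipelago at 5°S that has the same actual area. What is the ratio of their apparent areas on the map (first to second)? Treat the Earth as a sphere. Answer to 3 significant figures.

1.58

In the equirectangular projection with standard parallel φ₀ = 40.7° (x = Rλ cos φ₀, y = Rφ), meridians are true-scale (h = 1) and the parallel scale is k = cos φ₀ / cos φ.
Areal scale at 50.8°: h·k = 1.000 × 1.200 = 1.200.
Areal scale at 5°: h·k = 1.000 × 0.7610 = 0.7610.
Ratio = 1.200/0.7610 ≈ 1.58.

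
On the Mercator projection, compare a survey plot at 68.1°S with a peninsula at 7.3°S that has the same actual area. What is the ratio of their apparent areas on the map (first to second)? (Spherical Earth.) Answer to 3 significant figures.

On Mercator, area is exaggerated by sec²φ = 1/cos²φ.
At 68.1°: sec²(68.1°) = 1/0.3730² = 7.188.
At 7.3°: sec²(7.3°) = 1/0.9919² = 1.016.
Ratio = 7.188/1.016 = cos²(7.3°)/cos²(68.1°) ≈ 7.07.

7.07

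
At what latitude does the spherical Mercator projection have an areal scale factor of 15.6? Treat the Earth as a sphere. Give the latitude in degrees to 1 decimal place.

75.3°

Mercator areal scale is sec²φ.
sec²φ = 15.6  ⇒  cos²φ = 0.06410  ⇒  cos φ = 0.2532.
φ = arccos(0.2532) ≈ 75.3°.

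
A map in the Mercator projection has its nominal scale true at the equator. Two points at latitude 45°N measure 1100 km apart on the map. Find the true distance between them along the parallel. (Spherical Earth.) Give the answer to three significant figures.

The Mercator projection is conformal; its linear scale factor is the same in every direction and equals sec φ = 1/cos φ.
Along the parallel at 45°, map distances are exaggerated by k = sec 45° = 1.414.
True distance = 1100 / 1.414 = 1100 × cos 45° ≈ 778 km.

778 km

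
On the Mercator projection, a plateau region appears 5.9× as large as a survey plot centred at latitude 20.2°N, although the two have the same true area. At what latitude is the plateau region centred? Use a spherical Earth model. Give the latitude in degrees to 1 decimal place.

On Mercator, (apparent₁)/(apparent₂) = sec²φ₁ / sec²φ₂ when true areas are equal.
cos²φ₂ / cos²φ₁ = 5.9  ⇒  cos φ₁ = cos 20.2° / √5.9 = 0.9385/2.429 = 0.3864.
φ₁ = arccos(0.3864) ≈ 67.3°.

67.3°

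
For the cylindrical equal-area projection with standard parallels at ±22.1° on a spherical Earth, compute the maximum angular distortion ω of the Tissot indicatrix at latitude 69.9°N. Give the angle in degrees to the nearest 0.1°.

Cylindrical equal-area (φ₀ = 22.1°): h = cos φ / cos 22.1° along meridians, k = cos 22.1° / cos φ along parallels; h·k = 1.
At 69.9°: h = 0.3709, k = 2.696; principal scales a = 2.696, b = 0.3709.
sin(ω/2) = (a − b)/(a + b) = 2.325/3.067 = 0.7581, so ω = 2 arcsin(0.7581) ≈ 98.6°.

98.6°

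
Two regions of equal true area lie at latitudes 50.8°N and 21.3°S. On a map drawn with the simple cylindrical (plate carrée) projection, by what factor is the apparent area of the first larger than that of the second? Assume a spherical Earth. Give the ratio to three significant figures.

For the equirectangular projection with φ₀ = 0 (plate carrée), h = 1 along meridians and k = sec φ along parallels.
Areal scale at 50.8°: h·k = 1.000 × 1.582 = 1.582.
Areal scale at 21.3°: h·k = 1.000 × 1.073 = 1.073.
Ratio = 1.582/1.073 ≈ 1.47.

1.47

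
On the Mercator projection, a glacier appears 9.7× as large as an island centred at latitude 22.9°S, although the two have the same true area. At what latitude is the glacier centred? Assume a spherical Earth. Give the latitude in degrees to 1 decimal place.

72.8°

For equal true areas on Mercator, apparent areas scale as sec²φ, so the ratio is cos²φ₂ / cos²φ₁.
cos²φ₂ / cos²φ₁ = 9.7  ⇒  cos φ₁ = cos 22.9° / √9.7 = 0.9212/3.114 = 0.2958.
φ₁ = arccos(0.2958) ≈ 72.8°.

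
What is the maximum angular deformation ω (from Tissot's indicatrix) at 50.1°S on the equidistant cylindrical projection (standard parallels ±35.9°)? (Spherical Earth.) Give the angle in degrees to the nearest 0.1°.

13.3°

The equidistant cylindrical projection with φ₀ = 35.9° has h = 1 (meridians true) and k = cos φ₀ / cos φ along parallels.
At 50.1°: h = 1.000, k = 1.263; principal scales a = 1.263, b = 1.000.
sin(ω/2) = (a − b)/(a + b) = 0.2628/2.263 = 0.1162, so ω = 2 arcsin(0.1162) ≈ 13.3°.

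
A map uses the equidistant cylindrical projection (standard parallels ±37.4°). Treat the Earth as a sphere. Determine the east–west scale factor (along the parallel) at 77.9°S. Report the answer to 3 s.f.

3.79

The equidistant cylindrical projection with φ₀ = 37.4° has h = 1 (meridians true) and k = cos φ₀ / cos φ along parallels.
k = cos 37.4° / cos 77.9° = 0.7944/0.2096 = 3.790.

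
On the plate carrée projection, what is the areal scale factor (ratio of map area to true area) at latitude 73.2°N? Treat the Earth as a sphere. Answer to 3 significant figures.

3.46

For the equirectangular projection with φ₀ = 0 (plate carrée), h = 1 along meridians and k = sec φ along parallels.
Areal scale = h·k = 1 × sec φ; at 73.2°, h = 1.000, k = 3.460, so h·k = 3.460.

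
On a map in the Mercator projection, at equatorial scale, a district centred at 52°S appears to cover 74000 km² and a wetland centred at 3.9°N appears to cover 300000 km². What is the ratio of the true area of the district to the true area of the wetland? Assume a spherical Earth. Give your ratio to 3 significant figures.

0.0939

Mercator's areal exaggeration is sec²φ; hence true area = (apparent area) · cos²φ.
True area of district: 74000 × cos²(52°) = 74000 × 0.3790 = 28050 km².
True area of wetland: 300000 × cos²(3.9°) = 300000 × 0.9954 = 298600 km².
Ratio = 28050 / 298600 ≈ 0.0939.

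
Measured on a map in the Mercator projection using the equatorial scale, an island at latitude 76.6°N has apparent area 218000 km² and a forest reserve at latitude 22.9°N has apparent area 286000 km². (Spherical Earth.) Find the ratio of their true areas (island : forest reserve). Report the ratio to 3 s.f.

Since Mercator area scale is 1/cos²φ, the true area equals the apparent area multiplied by cos²φ.
True area of island: 218000 × cos²(76.6°) = 218000 × 0.05371 = 11710 km².
True area of forest reserve: 286000 × cos²(22.9°) = 286000 × 0.8486 = 242700 km².
Ratio = 11710 / 242700 ≈ 0.0482.

0.0482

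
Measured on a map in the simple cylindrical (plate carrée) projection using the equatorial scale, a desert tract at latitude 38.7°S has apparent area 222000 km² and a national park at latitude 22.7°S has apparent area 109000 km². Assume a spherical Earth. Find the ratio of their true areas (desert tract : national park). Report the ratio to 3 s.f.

Plate carrée has h = 1 and k = sec φ, giving areal scale sec φ; true area = (apparent area) · cos φ.
True area of desert tract: 222000 × cos(38.7°) = 222000 × 0.7804 = 173300 km².
True area of national park: 109000 × cos(22.7°) = 109000 × 0.9225 = 100600 km².
Ratio = 173300 / 100600 ≈ 1.72.

1.72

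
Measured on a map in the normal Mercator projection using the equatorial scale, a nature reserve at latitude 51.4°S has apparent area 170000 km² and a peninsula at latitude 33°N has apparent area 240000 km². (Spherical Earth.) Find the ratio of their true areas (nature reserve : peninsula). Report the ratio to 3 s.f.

0.392

Mercator's areal exaggeration is sec²φ; hence true area = (apparent area) · cos²φ.
True area of nature reserve: 170000 × cos²(51.4°) = 170000 × 0.3892 = 66170 km².
True area of peninsula: 240000 × cos²(33°) = 240000 × 0.7034 = 168800 km².
Ratio = 66170 / 168800 ≈ 0.392.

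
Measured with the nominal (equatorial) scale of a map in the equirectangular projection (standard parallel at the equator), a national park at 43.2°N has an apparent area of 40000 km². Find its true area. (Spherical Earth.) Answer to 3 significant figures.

29200 km²

In the plate carrée (x = Rλ, y = Rφ), meridians are true-scale (h = 1) and parallels are stretched by k = sec φ.
Areal scale = h·k = 1 × sec φ; at 43.2°, h = 1.000, k = 1.372, so h·k = 1.372.
True area = apparent / (areal scale) = 40000 / 1.372 ≈ 29200 km².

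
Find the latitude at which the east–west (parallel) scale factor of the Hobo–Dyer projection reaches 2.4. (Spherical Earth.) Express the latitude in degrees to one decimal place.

Hobo–Dyer is a cylindrical equal-area projection with standard parallels at ±37.5°. For cylindrical equal-area with standard parallel φ₀, h = cos φ / cos φ₀ and k = cos φ₀ / cos φ, so h·k = 1.
k = cos φ₀ / cos φ = 2.4  ⇒  cos φ = cos 37.5° / 2.4 = 0.3306.
φ = arccos(0.3306) ≈ 70.7°.

70.7°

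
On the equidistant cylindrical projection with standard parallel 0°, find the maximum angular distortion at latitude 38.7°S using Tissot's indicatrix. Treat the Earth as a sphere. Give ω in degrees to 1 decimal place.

14.2°

For the equirectangular projection with φ₀ = 0 (plate carrée), h = 1 along meridians and k = sec φ along parallels.
At 38.7°: h = 1.000, k = 1.281; principal scales a = 1.281, b = 1.000.
sin(ω/2) = (a − b)/(a + b) = 0.2813/2.281 = 0.1233, so ω = 2 arcsin(0.1233) ≈ 14.2°.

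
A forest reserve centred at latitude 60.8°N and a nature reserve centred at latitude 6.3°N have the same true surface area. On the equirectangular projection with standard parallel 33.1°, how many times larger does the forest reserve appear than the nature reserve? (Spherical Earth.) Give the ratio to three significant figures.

2.04

With standard parallel φ₀ = 33.1°, the equirectangular projection gives x = Rλ cos φ₀, y = Rφ, so h = 1 and k = cos 33.1° / cos φ.
Areal scale at 60.8°: h·k = 1.000 × 1.717 = 1.717.
Areal scale at 6.3°: h·k = 1.000 × 0.8428 = 0.8428.
Ratio = 1.717/0.8428 ≈ 2.04.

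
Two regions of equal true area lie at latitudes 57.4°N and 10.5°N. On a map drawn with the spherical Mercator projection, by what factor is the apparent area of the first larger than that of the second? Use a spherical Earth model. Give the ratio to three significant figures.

On Mercator, area is exaggerated by sec²φ = 1/cos²φ.
At 57.4°: sec²(57.4°) = 1/0.5388² = 3.445.
At 10.5°: sec²(10.5°) = 1/0.9833² = 1.034.
Ratio = 3.445/1.034 = cos²(10.5°)/cos²(57.4°) ≈ 3.33.

3.33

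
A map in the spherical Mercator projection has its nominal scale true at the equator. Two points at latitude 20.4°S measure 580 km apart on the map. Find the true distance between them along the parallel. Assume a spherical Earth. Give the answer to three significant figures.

For Mercator, h = k = sec φ (a conformal cylindrical projection has a single point scale, 1/cos φ).
Along the parallel at 20.4°, map distances are exaggerated by k = sec 20.4° = 1.067.
True distance = 580 / 1.067 = 580 × cos 20.4° ≈ 544 km.

544 km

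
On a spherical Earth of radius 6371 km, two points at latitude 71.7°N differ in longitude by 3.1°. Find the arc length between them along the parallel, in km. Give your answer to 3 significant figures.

Arc length along a parallel = R cos φ · Δλ (with Δλ in radians).
= 6371 × cos 71.7° × (3.1° × π/180) = 6371 × 0.3140 × 0.05411 ≈ 108 km.

108 km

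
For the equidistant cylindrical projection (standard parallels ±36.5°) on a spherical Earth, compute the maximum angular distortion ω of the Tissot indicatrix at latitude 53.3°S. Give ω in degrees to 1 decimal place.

16.9°

The equidistant cylindrical projection with φ₀ = 36.5° has h = 1 (meridians true) and k = cos φ₀ / cos φ along parallels.
At 53.3°: h = 1.000, k = 1.345; principal scales a = 1.345, b = 1.000.
sin(ω/2) = (a − b)/(a + b) = 0.3451/2.345 = 0.1472, so ω = 2 arcsin(0.1472) ≈ 16.9°.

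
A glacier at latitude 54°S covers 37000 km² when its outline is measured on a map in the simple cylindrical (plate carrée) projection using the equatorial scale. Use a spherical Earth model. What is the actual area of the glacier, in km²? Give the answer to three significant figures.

Plate carrée maps x = Rλ, y = Rφ. The meridian scale is h = 1 and the parallel scale is k = 1/cos φ = sec φ.
Areal scale = h·k = 1 × sec φ; at 54°, h = 1.000, k = 1.701, so h·k = 1.701.
True area = apparent / (areal scale) = 37000 / 1.701 ≈ 21700 km².

21700 km²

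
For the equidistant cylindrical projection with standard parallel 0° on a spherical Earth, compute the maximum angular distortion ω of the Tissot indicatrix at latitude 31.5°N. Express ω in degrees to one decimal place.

9.1°

In the plate carrée (x = Rλ, y = Rφ), meridians are true-scale (h = 1) and parallels are stretched by k = sec φ.
At 31.5°: h = 1.000, k = 1.173; principal scales a = 1.173, b = 1.000.
sin(ω/2) = (a − b)/(a + b) = 0.1728/2.173 = 0.07954, so ω = 2 arcsin(0.07954) ≈ 9.1°.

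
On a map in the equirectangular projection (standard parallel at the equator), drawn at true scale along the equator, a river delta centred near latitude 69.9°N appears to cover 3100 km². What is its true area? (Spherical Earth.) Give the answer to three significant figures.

For the equirectangular projection with φ₀ = 0 (plate carrée), h = 1 along meridians and k = sec φ along parallels.
Areal scale = h·k = 1 × sec φ; at 69.9°, h = 1.000, k = 2.910, so h·k = 2.910.
True area = apparent / (areal scale) = 3100 / 2.910 ≈ 1070 km².

1070 km²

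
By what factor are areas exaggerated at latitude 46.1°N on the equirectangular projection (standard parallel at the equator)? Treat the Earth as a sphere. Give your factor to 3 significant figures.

1.44

Plate carrée maps x = Rλ, y = Rφ. The meridian scale is h = 1 and the parallel scale is k = 1/cos φ = sec φ.
Areal scale = h·k = 1 × sec φ; at 46.1°, h = 1.000, k = 1.442, so h·k = 1.442.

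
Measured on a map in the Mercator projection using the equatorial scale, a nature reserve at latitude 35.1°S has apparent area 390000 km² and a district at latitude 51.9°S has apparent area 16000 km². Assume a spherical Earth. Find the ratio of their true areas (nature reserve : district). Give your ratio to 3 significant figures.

42.9

On Mercator the areal scale is sec²φ, so true area = apparent × cos²φ.
True area of nature reserve: 390000 × cos²(35.1°) = 390000 × 0.6694 = 261100 km².
True area of district: 16000 × cos²(51.9°) = 16000 × 0.3807 = 6092 km².
Ratio = 261100 / 6092 ≈ 42.9.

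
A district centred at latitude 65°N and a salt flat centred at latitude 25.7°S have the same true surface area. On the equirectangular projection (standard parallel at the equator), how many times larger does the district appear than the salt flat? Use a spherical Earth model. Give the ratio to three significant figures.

For the equirectangular projection with φ₀ = 0 (plate carrée), h = 1 along meridians and k = sec φ along parallels.
Areal scale at 65°: h·k = 1.000 × 2.366 = 2.366.
Areal scale at 25.7°: h·k = 1.000 × 1.110 = 1.110.
Ratio = 2.366/1.110 ≈ 2.13.

2.13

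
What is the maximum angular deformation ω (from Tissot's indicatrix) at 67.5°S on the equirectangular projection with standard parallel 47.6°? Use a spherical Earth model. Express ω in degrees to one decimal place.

32.0°

The equidistant cylindrical projection with φ₀ = 47.6° has h = 1 (meridians true) and k = cos φ₀ / cos φ along parallels.
At 67.5°: h = 1.000, k = 1.762; principal scales a = 1.762, b = 1.000.
sin(ω/2) = (a − b)/(a + b) = 0.7620/2.762 = 0.2759, so ω = 2 arcsin(0.2759) ≈ 32.0°.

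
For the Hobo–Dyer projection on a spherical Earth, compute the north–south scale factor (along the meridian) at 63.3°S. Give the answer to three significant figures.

0.566

The Hobo–Dyer projection is cylindrical equal-area with φ₀ = 37.5°. A cylindrical equal-area projection with standard parallel φ₀ has meridian scale h = cos φ / cos φ₀ and parallel scale k = cos φ₀ / cos φ (so areas are preserved, h·k = 1).
h = cos 63.3° / cos 37.5° = 0.4493/0.7934 = 0.5664.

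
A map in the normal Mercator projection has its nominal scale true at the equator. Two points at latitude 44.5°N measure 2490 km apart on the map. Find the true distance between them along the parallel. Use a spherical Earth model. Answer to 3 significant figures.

1780 km

Mercator is conformal, so the point scale is isotropic: h = k = sec φ = 1/cos φ.
Along the parallel at 44.5°, map distances are exaggerated by k = sec 44.5° = 1.402.
True distance = 2490 / 1.402 = 2490 × cos 44.5° ≈ 1780 km.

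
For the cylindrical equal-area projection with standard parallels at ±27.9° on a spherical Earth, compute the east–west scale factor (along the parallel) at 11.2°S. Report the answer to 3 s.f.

For cylindrical equal-area with standard parallel φ₀, h = cos φ / cos φ₀ and k = cos φ₀ / cos φ, so h·k = 1.
k = cos 27.9° / cos 11.2° = 0.8838/0.9810 = 0.9009.

0.901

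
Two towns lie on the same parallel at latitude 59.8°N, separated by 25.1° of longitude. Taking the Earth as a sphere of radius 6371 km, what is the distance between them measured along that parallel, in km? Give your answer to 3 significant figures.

Arc length along a parallel = R cos φ · Δλ (with Δλ in radians).
= 6371 × cos 59.8° × (25.1° × π/180) = 6371 × 0.5030 × 0.4381 ≈ 1400 km.

1400 km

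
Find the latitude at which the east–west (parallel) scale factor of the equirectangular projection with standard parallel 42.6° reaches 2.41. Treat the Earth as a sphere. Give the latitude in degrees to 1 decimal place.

72.2°

With standard parallel φ₀ = 42.6°, the equirectangular projection gives x = Rλ cos φ₀, y = Rφ, so h = 1 and k = cos 42.6° / cos φ.
k = cos φ₀ / cos φ = 2.41  ⇒  cos φ = cos 42.6° / 2.41 = 0.3054.
φ = arccos(0.3054) ≈ 72.2°.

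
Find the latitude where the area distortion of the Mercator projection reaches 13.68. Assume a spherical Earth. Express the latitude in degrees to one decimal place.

Mercator areal scale is sec²φ.
sec²φ = 13.68  ⇒  cos²φ = 0.07310  ⇒  cos φ = 0.2704.
φ = arccos(0.2704) ≈ 74.3°.

74.3°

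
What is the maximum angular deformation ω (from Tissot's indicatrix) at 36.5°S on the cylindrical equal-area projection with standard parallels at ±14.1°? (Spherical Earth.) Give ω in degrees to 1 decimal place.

Cylindrical equal-area (φ₀ = 14.1°): h = cos φ / cos 14.1° along meridians, k = cos 14.1° / cos φ along parallels; h·k = 1.
At 36.5°: h = 0.8288, k = 1.207; principal scales a = 1.207, b = 0.8288.
sin(ω/2) = (a − b)/(a + b) = 0.3777/2.035 = 0.1856, so ω = 2 arcsin(0.1856) ≈ 21.4°.

21.4°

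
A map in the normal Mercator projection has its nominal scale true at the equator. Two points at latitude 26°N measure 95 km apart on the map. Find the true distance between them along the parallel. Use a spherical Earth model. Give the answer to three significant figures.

85.4 km

The Mercator projection is conformal; its linear scale factor is the same in every direction and equals sec φ = 1/cos φ.
Along the parallel at 26°, map distances are exaggerated by k = sec 26° = 1.113.
True distance = 95 / 1.113 = 95 × cos 26° ≈ 85.4 km.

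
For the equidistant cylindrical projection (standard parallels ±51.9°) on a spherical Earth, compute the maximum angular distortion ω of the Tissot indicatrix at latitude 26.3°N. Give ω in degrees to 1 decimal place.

21.3°

With standard parallel φ₀ = 51.9°, the equirectangular projection gives x = Rλ cos φ₀, y = Rφ, so h = 1 and k = cos 51.9° / cos φ.
At 26.3°: h = 1.000, k = 0.6883; principal scales a = 1.000, b = 0.6883.
sin(ω/2) = (a − b)/(a + b) = 0.3117/1.688 = 0.1846, so ω = 2 arcsin(0.1846) ≈ 21.3°.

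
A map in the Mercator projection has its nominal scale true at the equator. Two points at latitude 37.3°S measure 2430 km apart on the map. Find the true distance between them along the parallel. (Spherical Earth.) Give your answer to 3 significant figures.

Mercator is conformal, so the point scale is isotropic: h = k = sec φ = 1/cos φ.
Along the parallel at 37.3°, map distances are exaggerated by k = sec 37.3° = 1.257.
True distance = 2430 / 1.257 = 2430 × cos 37.3° ≈ 1930 km.

1930 km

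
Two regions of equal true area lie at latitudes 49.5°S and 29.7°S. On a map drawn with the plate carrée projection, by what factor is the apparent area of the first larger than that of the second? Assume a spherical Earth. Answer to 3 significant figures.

In the plate carrée (x = Rλ, y = Rφ), meridians are true-scale (h = 1) and parallels are stretched by k = sec φ.
Areal scale at 49.5°: h·k = 1.000 × 1.540 = 1.540.
Areal scale at 29.7°: h·k = 1.000 × 1.151 = 1.151.
Ratio = 1.540/1.151 ≈ 1.34.

1.34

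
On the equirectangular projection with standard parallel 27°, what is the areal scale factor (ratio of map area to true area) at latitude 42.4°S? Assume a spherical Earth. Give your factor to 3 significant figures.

1.21

The equidistant cylindrical projection with φ₀ = 27° has h = 1 (meridians true) and k = cos φ₀ / cos φ along parallels.
Areal scale = h·k = 1 × cos φ₀ / cos φ; at 42.4°, h = 1.000, k = 1.207, so h·k = 1.207.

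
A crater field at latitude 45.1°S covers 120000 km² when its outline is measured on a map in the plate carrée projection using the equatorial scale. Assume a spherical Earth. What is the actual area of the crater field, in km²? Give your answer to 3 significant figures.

In the plate carrée (x = Rλ, y = Rφ), meridians are true-scale (h = 1) and parallels are stretched by k = sec φ.
Areal scale = h·k = 1 × sec φ; at 45.1°, h = 1.000, k = 1.417, so h·k = 1.417.
True area = apparent / (areal scale) = 120000 / 1.417 ≈ 84700 km².

84700 km²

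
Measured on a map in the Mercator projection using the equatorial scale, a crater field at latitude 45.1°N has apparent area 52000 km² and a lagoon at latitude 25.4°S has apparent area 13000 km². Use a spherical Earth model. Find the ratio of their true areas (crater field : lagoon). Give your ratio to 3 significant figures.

2.44

Mercator's areal exaggeration is sec²φ; hence true area = (apparent area) · cos²φ.
True area of crater field: 52000 × cos²(45.1°) = 52000 × 0.4983 = 25910 km².
True area of lagoon: 13000 × cos²(25.4°) = 13000 × 0.8160 = 10610 km².
Ratio = 25910 / 10610 ≈ 2.44.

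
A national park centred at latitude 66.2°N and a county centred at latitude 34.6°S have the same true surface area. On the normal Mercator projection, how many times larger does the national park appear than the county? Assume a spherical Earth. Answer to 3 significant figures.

4.16

On Mercator, area is exaggerated by sec²φ = 1/cos²φ.
At 66.2°: sec²(66.2°) = 1/0.4035² = 6.141.
At 34.6°: sec²(34.6°) = 1/0.8231² = 1.476.
Ratio = 6.141/1.476 = cos²(34.6°)/cos²(66.2°) ≈ 4.16.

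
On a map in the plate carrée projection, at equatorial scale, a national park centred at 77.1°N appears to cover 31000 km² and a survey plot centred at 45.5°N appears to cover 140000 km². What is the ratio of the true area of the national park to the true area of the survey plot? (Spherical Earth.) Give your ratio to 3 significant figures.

Plate carrée has h = 1 and k = sec φ, giving areal scale sec φ; true area = (apparent area) · cos φ.
True area of national park: 31000 × cos(77.1°) = 31000 × 0.2233 = 6921 km².
True area of survey plot: 140000 × cos(45.5°) = 140000 × 0.7009 = 98130 km².
Ratio = 6921 / 98130 ≈ 0.0705.

0.0705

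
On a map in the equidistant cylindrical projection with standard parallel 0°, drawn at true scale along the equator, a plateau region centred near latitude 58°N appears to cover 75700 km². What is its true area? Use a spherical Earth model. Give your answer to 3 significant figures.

40100 km²

Plate carrée maps x = Rλ, y = Rφ. The meridian scale is h = 1 and the parallel scale is k = 1/cos φ = sec φ.
Areal scale = h·k = 1 × sec φ; at 58°, h = 1.000, k = 1.887, so h·k = 1.887.
True area = apparent / (areal scale) = 75700 / 1.887 ≈ 40100 km².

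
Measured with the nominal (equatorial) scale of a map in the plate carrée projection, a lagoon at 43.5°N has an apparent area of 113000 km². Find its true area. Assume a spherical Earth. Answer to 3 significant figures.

82000 km²

Plate carrée maps x = Rλ, y = Rφ. The meridian scale is h = 1 and the parallel scale is k = 1/cos φ = sec φ.
Areal scale = h·k = 1 × sec φ; at 43.5°, h = 1.000, k = 1.379, so h·k = 1.379.
True area = apparent / (areal scale) = 113000 / 1.379 ≈ 82000 km².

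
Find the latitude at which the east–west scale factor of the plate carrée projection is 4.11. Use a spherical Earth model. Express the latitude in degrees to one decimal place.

75.9°

Plate carrée: h = 1, k = sec φ along parallels.
sec φ = 4.11  ⇒  cos φ = 0.2433  ⇒  φ ≈ 75.9°.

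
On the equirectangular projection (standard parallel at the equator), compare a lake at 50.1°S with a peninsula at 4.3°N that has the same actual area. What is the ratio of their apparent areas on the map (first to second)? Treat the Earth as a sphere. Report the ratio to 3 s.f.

1.55

In the plate carrée (x = Rλ, y = Rφ), meridians are true-scale (h = 1) and parallels are stretched by k = sec φ.
Areal scale at 50.1°: h·k = 1.000 × 1.559 = 1.559.
Areal scale at 4.3°: h·k = 1.000 × 1.003 = 1.003.
Ratio = 1.559/1.003 ≈ 1.55.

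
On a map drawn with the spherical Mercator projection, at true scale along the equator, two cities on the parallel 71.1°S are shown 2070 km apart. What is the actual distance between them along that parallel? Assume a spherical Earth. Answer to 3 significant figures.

The Mercator projection is conformal; its linear scale factor is the same in every direction and equals sec φ = 1/cos φ.
Along the parallel at 71.1°, map distances are exaggerated by k = sec 71.1° = 3.087.
True distance = 2070 / 3.087 = 2070 × cos 71.1° ≈ 671 km.

671 km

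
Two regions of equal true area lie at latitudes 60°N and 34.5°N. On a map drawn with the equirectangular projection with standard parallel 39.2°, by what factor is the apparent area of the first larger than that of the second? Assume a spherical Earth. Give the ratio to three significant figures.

With standard parallel φ₀ = 39.2°, the equirectangular projection gives x = Rλ cos φ₀, y = Rφ, so h = 1 and k = cos 39.2° / cos φ.
Areal scale at 60°: h·k = 1.000 × 1.550 = 1.550.
Areal scale at 34.5°: h·k = 1.000 × 0.9403 = 0.9403.
Ratio = 1.550/0.9403 ≈ 1.65.

1.65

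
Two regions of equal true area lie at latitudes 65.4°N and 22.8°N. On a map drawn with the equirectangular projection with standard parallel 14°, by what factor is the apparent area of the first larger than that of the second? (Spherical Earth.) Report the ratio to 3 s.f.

In the equirectangular projection with standard parallel φ₀ = 14° (x = Rλ cos φ₀, y = Rφ), meridians are true-scale (h = 1) and the parallel scale is k = cos φ₀ / cos φ.
Areal scale at 65.4°: h·k = 1.000 × 2.331 = 2.331.
Areal scale at 22.8°: h·k = 1.000 × 1.053 = 1.053.
Ratio = 2.331/1.053 ≈ 2.21.

2.21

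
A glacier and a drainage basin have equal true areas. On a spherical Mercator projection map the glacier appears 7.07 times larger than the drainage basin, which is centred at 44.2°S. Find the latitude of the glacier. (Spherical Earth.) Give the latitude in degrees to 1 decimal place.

74.4°

For equal true areas on Mercator, apparent areas scale as sec²φ, so the ratio is cos²φ₂ / cos²φ₁.
cos²φ₂ / cos²φ₁ = 7.07  ⇒  cos φ₁ = cos 44.2° / √7.07 = 0.7169/2.659 = 0.2696.
φ₁ = arccos(0.2696) ≈ 74.4°.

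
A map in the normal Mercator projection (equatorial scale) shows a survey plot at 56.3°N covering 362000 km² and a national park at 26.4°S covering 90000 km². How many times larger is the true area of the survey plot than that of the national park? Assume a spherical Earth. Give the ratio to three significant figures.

Mercator's areal exaggeration is sec²φ; hence true area = (apparent area) · cos²φ.
True area of survey plot: 362000 × cos²(56.3°) = 362000 × 0.3079 = 111400 km².
True area of national park: 90000 × cos²(26.4°) = 90000 × 0.8023 = 72210 km².
Ratio = 111400 / 72210 ≈ 1.54.

1.54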